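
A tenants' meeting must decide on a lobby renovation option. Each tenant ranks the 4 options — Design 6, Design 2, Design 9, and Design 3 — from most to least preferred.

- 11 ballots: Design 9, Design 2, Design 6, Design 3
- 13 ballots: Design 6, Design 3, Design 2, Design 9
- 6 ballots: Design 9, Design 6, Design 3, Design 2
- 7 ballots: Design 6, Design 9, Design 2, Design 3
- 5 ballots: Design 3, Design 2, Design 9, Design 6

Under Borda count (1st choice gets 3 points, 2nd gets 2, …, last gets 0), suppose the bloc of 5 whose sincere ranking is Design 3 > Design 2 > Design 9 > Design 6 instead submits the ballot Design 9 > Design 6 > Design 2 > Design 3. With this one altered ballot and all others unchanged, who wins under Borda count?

Borda totals with the altered ballot: Design 6 93, Design 2 47, Design 9 80, Design 3 32.
The winner is unchanged: still Design 6.

Design 6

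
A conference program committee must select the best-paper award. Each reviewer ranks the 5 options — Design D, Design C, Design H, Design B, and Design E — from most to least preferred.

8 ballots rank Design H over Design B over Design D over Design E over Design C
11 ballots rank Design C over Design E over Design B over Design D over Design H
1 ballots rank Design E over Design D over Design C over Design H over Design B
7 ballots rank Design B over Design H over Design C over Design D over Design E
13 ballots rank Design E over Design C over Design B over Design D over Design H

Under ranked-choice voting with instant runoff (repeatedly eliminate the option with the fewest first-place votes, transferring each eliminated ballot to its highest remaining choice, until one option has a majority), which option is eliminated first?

Round 1: Design E 14, Design C 11, Design H 8, Design B 7, Design D 0. Design D has the fewest and is eliminated.
Round 2: Design E 14, Design C 11, Design H 8, Design B 7. Design B has the fewest and is eliminated.
Round 3: Design H 15, Design E 14, Design C 11. Design C has the fewest and is eliminated.
Round 4: Design E 25, Design H 15. Design E has a majority.

Design D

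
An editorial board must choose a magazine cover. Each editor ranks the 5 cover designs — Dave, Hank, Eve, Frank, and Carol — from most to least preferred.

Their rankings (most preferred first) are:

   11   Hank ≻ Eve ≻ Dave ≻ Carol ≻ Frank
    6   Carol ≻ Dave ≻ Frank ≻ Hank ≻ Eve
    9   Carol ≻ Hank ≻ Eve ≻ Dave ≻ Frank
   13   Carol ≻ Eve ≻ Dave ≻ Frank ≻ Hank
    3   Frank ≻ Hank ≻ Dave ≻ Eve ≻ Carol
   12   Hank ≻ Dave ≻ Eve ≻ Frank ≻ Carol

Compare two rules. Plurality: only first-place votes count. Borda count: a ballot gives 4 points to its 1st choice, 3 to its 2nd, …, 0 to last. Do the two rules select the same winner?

No

Plurality first-place counts: Dave 0, Hank 23, Eve 0, Frank 3, Carol 28 → Carol.
Borda totals: Dave 117, Hank 134, Eve 117, Frank 49, Carol 123 → Hank.
The two rules disagree: plurality picks Carol, Borda picks Hank.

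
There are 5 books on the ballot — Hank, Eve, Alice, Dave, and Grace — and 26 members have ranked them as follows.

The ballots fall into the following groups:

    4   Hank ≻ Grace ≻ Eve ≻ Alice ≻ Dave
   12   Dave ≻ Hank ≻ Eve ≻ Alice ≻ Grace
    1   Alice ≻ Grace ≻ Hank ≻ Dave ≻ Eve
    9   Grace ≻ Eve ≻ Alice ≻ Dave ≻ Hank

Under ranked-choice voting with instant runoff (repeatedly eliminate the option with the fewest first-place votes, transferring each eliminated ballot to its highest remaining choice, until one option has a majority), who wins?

Round 1: Dave 12, Grace 9, Hank 4, Alice 1, Eve 0. Eve has the fewest and is eliminated.
Round 2: Dave 12, Grace 9, Hank 4, Alice 1. Alice has the fewest and is eliminated.
Round 3: Dave 12, Grace 10, Hank 4. Hank has the fewest and is eliminated.
Round 4: Grace 14, Dave 12. Grace has a majority.

Grace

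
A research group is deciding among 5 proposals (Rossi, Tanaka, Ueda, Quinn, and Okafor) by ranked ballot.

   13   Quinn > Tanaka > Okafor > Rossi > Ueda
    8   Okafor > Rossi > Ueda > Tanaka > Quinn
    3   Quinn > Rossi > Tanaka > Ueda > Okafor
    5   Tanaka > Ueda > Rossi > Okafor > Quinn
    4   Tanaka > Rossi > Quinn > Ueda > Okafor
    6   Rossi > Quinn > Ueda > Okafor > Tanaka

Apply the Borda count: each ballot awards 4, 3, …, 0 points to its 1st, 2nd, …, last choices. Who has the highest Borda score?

Borda scores:
  Rossi: 13·1 + 8·3 + 3·3 + 5·2 + 4·3 + 6·4 = 92
  Tanaka: 13·3 + 8·1 + 3·2 + 5·4 + 4·4 + 6·0 = 89
  Ueda: 13·0 + 8·2 + 3·1 + 5·3 + 4·1 + 6·2 = 50
  Quinn: 13·4 + 8·0 + 3·4 + 5·0 + 4·2 + 6·3 = 90
  Okafor: 13·2 + 8·4 + 3·0 + 5·1 + 4·0 + 6·1 = 69
Rossi has the highest total.

Rossi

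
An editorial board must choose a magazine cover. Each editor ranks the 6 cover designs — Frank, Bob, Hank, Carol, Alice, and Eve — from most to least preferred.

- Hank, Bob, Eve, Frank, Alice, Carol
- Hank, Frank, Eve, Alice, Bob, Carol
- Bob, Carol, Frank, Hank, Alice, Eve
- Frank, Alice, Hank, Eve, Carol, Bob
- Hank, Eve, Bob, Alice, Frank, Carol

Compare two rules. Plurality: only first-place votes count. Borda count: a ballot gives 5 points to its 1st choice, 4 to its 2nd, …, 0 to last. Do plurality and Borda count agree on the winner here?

Yes

Plurality first-place counts: Frank 1, Bob 1, Hank 3, Carol 0, Alice 0, Eve 0 → Hank.
Borda totals: Frank 15, Bob 13, Hank 20, Carol 5, Alice 10, Eve 12 → Hank.
The two rules agree on Hank.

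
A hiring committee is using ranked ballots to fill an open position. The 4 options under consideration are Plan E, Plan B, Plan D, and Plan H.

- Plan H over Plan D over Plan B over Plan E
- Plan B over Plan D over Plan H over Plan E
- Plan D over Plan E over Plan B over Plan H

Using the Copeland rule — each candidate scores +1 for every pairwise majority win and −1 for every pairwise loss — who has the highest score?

Pairwise results:
  Plan E vs Plan B: Plan B wins 2–1.
  Plan E vs Plan D: Plan D wins 3–0.
  Plan E vs Plan H: Plan H wins 2–1.
  Plan B vs Plan D: Plan D wins 2–1.
  Plan B vs Plan H: Plan B wins 2–1.
  Plan D vs Plan H: Plan D wins 2–1.
Copeland scores (wins − losses):
  Plan E: 0 − 3 = -3
  Plan B: 2 − 1 = 1
  Plan D: 3 − 0 = 3
  Plan H: 1 − 2 = -1
Plan D has the best Copeland score.

Plan D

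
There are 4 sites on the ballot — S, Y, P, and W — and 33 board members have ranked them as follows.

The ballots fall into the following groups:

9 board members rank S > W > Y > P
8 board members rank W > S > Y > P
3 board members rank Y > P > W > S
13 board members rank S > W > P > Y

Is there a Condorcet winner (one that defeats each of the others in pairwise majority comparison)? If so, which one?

S

Head-to-head results (33 voters total):
S vs Y: S wins 30–3.
S vs P: S wins 30–3.
S vs W: S wins 22–11.
Y vs P: Y wins 20–13.
Y vs W: W wins 30–3.
P vs W: W wins 30–3.
S beats each rival — Y (30–3), P (30–3), W (22–11) — so S is the Condorcet winner.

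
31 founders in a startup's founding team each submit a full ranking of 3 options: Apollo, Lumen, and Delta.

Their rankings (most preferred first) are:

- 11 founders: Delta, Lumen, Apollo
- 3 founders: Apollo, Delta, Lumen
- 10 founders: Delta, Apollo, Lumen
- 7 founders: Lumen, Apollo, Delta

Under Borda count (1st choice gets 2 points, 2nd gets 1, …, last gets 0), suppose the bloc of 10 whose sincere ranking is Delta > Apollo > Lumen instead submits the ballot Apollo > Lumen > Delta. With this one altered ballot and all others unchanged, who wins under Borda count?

Lumen

Borda totals with the altered ballot: Apollo 33, Lumen 35, Delta 25.
The switch changes the winner from Delta to Lumen.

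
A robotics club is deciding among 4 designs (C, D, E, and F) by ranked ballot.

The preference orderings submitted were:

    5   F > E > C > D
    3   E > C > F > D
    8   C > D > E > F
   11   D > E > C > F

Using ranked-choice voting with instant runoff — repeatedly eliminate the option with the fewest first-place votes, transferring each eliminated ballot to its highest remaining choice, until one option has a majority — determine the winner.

C

Round 1: D 11, C 8, F 5, E 3. E has the fewest and is eliminated.
Round 2: C 11, D 11, F 5. F has the fewest and is eliminated.
Round 3: C 16, D 11. C has a majority.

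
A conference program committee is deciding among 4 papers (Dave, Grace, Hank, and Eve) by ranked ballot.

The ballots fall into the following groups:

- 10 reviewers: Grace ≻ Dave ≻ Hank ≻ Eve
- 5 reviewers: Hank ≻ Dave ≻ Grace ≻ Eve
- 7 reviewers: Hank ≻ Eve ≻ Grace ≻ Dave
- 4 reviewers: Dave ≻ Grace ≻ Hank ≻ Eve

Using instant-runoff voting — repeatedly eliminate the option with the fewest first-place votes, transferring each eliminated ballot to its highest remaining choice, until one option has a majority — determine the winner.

Grace

Round 1: Hank 12, Grace 10, Dave 4, Eve 0. Eve has the fewest and is eliminated.
Round 2: Hank 12, Grace 10, Dave 4. Dave has the fewest and is eliminated.
Round 3: Grace 14, Hank 12. Grace has a majority.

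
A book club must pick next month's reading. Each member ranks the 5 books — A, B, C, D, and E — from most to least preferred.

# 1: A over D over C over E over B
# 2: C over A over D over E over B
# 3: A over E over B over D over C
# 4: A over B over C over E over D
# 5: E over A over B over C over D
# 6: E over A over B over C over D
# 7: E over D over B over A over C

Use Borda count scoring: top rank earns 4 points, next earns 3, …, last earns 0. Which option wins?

A

Borda scores:
  A: 4 + 3 + 4 + 4 + 3 + 3 + 1 = 22
  B: 0 + 0 + 2 + 3 + 2 + 2 + 2 = 11
  C: 2 + 4 + 0 + 2 + 1 + 1 + 0 = 10
  D: 3 + 2 + 1 + 0 + 0 + 0 + 3 = 9
  E: 1 + 1 + 3 + 1 + 4 + 4 + 4 = 18
A has the highest total.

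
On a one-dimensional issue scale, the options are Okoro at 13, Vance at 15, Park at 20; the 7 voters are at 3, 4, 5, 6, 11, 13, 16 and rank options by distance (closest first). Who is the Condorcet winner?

With single-peaked preferences on a line, the Condorcet winner is the candidate closest to the median voter.
The median voter (position 6) is closest to Okoro at 13.
Check: Okoro vs Vance — voters closer to Okoro: 6 of 7.

Okoro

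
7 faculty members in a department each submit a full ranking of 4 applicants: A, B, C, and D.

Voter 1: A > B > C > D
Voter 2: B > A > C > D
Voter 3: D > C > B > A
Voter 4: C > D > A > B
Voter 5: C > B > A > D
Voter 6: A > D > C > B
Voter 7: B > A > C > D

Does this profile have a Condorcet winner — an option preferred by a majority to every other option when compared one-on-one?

Head-to-head results (7 voters total):
A vs B: B wins 4–3.
A vs C: A wins 4–3.
A vs D: A wins 5–2.
B vs C: C wins 4–3.
B vs D: B wins 4–3.
C vs D: C wins 5–2.
No candidate beats all others: A beats C beats B beats A, a majority cycle.

No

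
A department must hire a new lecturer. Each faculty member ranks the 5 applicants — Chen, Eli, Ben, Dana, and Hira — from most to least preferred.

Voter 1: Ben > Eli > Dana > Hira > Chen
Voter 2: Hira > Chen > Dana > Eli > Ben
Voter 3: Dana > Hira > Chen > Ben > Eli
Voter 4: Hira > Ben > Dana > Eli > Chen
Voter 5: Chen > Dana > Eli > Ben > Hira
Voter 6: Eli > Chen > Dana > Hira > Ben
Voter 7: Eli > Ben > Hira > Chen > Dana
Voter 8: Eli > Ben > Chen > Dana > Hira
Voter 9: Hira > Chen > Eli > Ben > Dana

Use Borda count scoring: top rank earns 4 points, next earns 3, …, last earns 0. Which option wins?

Borda scores:
  Chen: 0 + 3 + 2 + 0 + 4 + 3 + 1 + 2 + 3 = 18
  Eli: 3 + 1 + 0 + 1 + 2 + 4 + 4 + 4 + 2 = 21
  Ben: 4 + 0 + 1 + 3 + 1 + 0 + 3 + 3 + 1 = 16
  Dana: 2 + 2 + 4 + 2 + 3 + 2 + 0 + 1 + 0 = 16
  Hira: 1 + 4 + 3 + 4 + 0 + 1 + 2 + 0 + 4 = 19
Eli has the highest total.

Eli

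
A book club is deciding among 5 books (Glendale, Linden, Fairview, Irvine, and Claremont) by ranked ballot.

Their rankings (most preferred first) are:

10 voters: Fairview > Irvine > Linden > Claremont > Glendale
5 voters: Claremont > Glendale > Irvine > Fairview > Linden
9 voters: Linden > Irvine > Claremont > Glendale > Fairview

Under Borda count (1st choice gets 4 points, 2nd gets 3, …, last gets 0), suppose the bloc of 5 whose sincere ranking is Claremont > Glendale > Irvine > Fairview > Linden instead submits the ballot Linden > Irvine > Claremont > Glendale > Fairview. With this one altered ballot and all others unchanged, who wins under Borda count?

Borda totals with the altered ballot: Glendale 14, Linden 76, Fairview 40, Irvine 72, Claremont 38.
The switch changes the winner from Irvine to Linden.

Linden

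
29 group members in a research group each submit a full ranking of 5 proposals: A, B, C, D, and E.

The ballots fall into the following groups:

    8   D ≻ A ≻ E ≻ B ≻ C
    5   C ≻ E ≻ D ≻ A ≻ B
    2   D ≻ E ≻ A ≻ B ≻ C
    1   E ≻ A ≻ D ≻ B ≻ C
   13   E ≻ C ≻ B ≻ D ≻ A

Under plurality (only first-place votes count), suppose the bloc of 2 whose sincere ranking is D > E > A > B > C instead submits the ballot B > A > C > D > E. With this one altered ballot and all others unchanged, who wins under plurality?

First-place totals with the altered ballot: A 0, B 2, C 5, D 8, E 14.
The winner is unchanged: still E.

E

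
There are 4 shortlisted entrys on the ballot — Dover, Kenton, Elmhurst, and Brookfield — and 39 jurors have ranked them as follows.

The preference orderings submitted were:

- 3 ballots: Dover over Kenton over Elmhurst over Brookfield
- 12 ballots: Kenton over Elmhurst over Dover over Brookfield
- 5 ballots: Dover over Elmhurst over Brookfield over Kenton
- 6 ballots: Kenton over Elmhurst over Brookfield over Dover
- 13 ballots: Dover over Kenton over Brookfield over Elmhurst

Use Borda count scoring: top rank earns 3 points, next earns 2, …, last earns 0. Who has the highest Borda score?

Borda scores:
  Dover: 3·3 + 12·1 + 5·3 + 6·0 + 13·3 = 75
  Kenton: 3·2 + 12·3 + 5·0 + 6·3 + 13·2 = 86
  Elmhurst: 3·1 + 12·2 + 5·2 + 6·2 + 13·0 = 49
  Brookfield: 3·0 + 12·0 + 5·1 + 6·1 + 13·1 = 24
Kenton has the highest total.

Kenton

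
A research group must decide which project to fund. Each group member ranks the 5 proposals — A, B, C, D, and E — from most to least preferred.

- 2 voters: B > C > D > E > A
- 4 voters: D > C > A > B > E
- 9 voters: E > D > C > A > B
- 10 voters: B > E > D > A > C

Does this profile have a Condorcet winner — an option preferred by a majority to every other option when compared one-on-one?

No

Head-to-head results (25 voters total):
A vs B: A wins 13–12.
A vs C: C wins 15–10.
A vs D: D wins 25–0.
A vs E: E wins 21–4.
B vs C: C wins 13–12.
B vs D: D wins 13–12.
B vs E: B wins 16–9.
C vs D: D wins 23–2.
C vs E: E wins 19–6.
D vs E: E wins 19–6.
No candidate beats all others: A beats B beats E beats A, a majority cycle.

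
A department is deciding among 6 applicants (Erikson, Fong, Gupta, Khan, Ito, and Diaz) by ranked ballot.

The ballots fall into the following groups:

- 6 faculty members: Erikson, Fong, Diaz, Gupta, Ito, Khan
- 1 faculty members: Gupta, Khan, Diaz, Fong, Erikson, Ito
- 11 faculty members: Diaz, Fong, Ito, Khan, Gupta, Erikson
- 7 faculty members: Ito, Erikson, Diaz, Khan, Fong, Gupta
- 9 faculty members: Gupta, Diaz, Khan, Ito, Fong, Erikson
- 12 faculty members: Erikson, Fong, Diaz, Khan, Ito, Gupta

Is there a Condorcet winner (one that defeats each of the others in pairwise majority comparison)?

No

Head-to-head results (46 voters total):
Erikson vs Fong: Erikson wins 25–21.
Erikson vs Gupta: Erikson wins 25–21.
Erikson vs Khan: Erikson wins 25–21.
Erikson vs Ito: Ito wins 27–19.
Erikson vs Diaz: Erikson wins 25–21.
Fong vs Gupta: Fong wins 36–10.
Fong vs Khan: Fong wins 29–17.
Fong vs Ito: Fong wins 30–16.
Fong vs Diaz: Diaz wins 28–18.
Gupta vs Khan: Khan wins 30–16.
Gupta vs Ito: Ito wins 30–16.
Gupta vs Diaz: Diaz wins 36–10.
Khan vs Ito: Ito wins 24–22.
Khan vs Diaz: Diaz wins 45–1.
Ito vs Diaz: Diaz wins 39–7.
No candidate beats all others: Erikson beats Fong beats Ito beats Erikson, a majority cycle.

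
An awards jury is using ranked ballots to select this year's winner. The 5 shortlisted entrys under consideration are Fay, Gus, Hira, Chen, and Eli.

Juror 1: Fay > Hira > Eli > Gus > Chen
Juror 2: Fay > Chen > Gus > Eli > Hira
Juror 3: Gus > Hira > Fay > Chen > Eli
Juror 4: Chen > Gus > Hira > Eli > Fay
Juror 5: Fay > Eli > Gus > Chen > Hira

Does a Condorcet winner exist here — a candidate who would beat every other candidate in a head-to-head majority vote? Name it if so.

Head-to-head results (5 voters total):
Fay vs Gus: Fay wins 3–2.
Fay vs Hira: Fay wins 3–2.
Fay vs Chen: Fay wins 4–1.
Fay vs Eli: Fay wins 4–1.
Gus vs Hira: Gus wins 4–1.
Gus vs Chen: Gus wins 3–2.
Gus vs Eli: Gus wins 3–2.
Hira vs Chen: Chen wins 3–2.
Hira vs Eli: Hira wins 3–2.
Chen vs Eli: Chen wins 3–2.
Fay beats each rival — Gus (3–2), Hira (3–2), Chen (4–1), Eli (4–1) — so Fay is the Condorcet winner.

Fay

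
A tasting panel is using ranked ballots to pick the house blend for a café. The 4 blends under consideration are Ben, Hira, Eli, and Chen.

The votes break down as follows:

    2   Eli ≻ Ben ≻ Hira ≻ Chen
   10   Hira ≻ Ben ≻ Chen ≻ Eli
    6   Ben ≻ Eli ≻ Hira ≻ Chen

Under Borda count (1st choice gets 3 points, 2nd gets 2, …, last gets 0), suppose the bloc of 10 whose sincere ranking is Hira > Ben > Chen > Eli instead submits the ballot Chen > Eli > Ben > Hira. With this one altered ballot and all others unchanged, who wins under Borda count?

Borda totals with the altered ballot: Ben 32, Hira 8, Eli 38, Chen 30.
The switch changes the winner from Ben to Eli.

Eli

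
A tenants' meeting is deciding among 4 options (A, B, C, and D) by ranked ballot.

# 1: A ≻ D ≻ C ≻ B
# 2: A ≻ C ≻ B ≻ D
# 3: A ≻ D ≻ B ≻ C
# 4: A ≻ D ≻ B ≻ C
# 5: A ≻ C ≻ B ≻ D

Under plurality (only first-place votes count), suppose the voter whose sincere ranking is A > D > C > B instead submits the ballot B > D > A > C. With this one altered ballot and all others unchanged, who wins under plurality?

First-place totals with the altered ballot: A 4, B 1, C 0, D 0.
The winner is unchanged: still A.

A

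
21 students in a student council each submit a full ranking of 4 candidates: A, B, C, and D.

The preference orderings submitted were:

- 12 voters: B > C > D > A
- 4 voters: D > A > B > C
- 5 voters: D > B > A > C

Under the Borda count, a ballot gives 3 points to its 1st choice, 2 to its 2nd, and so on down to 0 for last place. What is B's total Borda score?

50

Borda scores:
  A: 12·0 + 4·2 + 5·1 = 13
  B: 12·3 + 4·1 + 5·2 = 50
  C: 12·2 + 4·0 + 5·0 = 24
  D: 12·1 + 4·3 + 5·3 = 39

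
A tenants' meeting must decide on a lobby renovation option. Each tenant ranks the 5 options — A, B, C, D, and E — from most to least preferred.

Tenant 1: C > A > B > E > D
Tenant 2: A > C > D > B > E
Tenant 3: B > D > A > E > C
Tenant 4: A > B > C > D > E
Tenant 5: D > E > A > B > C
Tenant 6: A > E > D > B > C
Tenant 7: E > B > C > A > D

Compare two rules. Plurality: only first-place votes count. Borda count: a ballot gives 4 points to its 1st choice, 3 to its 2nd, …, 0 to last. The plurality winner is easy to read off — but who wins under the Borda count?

A

Plurality first-place counts: A 3, B 1, C 1, D 1, E 1 → A.
Borda totals: A 20, B 15, C 11, D 12, E 12 → A.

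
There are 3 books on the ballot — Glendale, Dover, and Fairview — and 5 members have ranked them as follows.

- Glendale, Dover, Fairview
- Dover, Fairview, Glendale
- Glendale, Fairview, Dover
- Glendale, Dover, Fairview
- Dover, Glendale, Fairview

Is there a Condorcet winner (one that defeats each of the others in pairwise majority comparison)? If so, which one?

Head-to-head results (5 voters total):
Glendale vs Dover: Glendale wins 3–2.
Glendale vs Fairview: Glendale wins 4–1.
Dover vs Fairview: Dover wins 4–1.
Glendale beats each rival — Dover (3–2), Fairview (4–1) — so Glendale is the Condorcet winner.

Glendale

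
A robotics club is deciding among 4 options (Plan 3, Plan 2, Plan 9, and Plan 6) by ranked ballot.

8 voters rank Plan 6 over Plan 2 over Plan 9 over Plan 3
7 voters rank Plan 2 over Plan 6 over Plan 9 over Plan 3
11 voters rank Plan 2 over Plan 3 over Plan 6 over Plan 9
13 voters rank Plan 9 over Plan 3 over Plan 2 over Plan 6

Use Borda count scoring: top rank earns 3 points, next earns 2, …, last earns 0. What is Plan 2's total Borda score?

83

Borda scores:
  Plan 3: 8·0 + 7·0 + 11·2 + 13·2 = 48
  Plan 2: 8·2 + 7·3 + 11·3 + 13·1 = 83
  Plan 9: 8·1 + 7·1 + 11·0 + 13·3 = 54
  Plan 6: 8·3 + 7·2 + 11·1 + 13·0 = 49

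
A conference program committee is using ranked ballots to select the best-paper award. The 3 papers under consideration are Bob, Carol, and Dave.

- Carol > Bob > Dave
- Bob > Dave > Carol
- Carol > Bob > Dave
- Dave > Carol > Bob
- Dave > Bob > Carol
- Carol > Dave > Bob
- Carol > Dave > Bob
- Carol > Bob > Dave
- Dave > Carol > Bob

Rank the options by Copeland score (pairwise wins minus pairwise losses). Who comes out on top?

Pairwise results:
  Bob vs Carol: Carol wins 7–2.
  Bob vs Dave: Dave wins 5–4.
  Carol vs Dave: Carol wins 5–4.
Copeland scores (wins − losses):
  Bob: 0 − 2 = -2
  Carol: 2 − 0 = 2
  Dave: 1 − 1 = 0
Carol has the best Copeland score.

Carol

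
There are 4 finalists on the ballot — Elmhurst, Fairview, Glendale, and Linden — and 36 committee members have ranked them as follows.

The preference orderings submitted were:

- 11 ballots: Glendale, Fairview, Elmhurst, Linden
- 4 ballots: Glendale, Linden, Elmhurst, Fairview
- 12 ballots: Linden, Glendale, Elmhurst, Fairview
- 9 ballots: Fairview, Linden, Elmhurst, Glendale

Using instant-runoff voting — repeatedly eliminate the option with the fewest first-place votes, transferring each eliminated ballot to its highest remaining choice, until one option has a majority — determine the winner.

Linden

Round 1: Glendale 15, Linden 12, Fairview 9, Elmhurst 0. Elmhurst has the fewest and is eliminated.
Round 2: Glendale 15, Linden 12, Fairview 9. Fairview has the fewest and is eliminated.
Round 3: Linden 21, Glendale 15. Linden has a majority.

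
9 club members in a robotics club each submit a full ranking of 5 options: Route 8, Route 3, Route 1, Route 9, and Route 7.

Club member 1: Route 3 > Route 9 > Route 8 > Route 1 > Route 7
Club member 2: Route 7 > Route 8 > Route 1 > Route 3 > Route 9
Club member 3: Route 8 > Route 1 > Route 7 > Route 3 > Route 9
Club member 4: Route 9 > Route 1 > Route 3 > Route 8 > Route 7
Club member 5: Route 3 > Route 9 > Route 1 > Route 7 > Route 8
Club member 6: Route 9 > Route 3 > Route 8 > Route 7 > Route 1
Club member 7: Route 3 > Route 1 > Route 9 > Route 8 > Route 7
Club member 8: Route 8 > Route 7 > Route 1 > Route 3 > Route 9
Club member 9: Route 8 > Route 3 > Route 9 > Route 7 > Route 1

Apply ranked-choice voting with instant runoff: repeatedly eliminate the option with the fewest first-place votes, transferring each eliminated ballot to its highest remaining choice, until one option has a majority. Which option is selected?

Route 3

Round 1: Route 8 3, Route 3 3, Route 9 2, Route 7 1, Route 1 0. Route 1 has the fewest and is eliminated.
Round 2: Route 8 3, Route 3 3, Route 9 2, Route 7 1. Route 7 has the fewest and is eliminated.
Round 3: Route 8 4, Route 3 3, Route 9 2. Route 9 has the fewest and is eliminated.
Round 4: Route 3 5, Route 8 4. Route 3 has a majority.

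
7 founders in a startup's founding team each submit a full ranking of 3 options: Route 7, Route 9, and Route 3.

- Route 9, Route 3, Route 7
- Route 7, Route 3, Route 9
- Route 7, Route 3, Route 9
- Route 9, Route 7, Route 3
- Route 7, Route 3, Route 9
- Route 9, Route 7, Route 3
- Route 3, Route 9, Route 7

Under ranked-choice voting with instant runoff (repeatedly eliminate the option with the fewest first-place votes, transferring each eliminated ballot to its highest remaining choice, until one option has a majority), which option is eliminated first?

Round 1: Route 7 3, Route 9 3, Route 3 1. Route 3 has the fewest and is eliminated.
Round 2: Route 9 4, Route 7 3. Route 9 has a majority.

Route 3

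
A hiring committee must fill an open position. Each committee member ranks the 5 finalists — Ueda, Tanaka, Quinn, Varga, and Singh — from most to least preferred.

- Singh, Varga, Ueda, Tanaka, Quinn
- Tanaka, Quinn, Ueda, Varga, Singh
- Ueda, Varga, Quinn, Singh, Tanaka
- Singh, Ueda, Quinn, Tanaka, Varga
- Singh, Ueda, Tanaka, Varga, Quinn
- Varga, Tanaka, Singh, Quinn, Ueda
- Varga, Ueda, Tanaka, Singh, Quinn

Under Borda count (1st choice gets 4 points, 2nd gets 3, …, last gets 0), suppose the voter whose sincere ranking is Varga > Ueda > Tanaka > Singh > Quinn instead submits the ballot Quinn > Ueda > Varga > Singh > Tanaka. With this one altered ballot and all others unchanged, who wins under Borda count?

Borda totals with the altered ballot: Ueda 17, Tanaka 11, Quinn 12, Varga 14, Singh 16.
The winner is unchanged: still Ueda.

Ueda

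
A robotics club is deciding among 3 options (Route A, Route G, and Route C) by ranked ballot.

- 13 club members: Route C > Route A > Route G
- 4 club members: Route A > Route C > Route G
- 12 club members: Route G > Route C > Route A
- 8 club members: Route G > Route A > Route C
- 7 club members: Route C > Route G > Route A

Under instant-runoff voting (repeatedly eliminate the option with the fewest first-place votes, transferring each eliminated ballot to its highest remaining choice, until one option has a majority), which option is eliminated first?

Route A

Round 1: Route G 20, Route C 20, Route A 4. Route A has the fewest and is eliminated.
Round 2: Route C 24, Route G 20. Route C has a majority.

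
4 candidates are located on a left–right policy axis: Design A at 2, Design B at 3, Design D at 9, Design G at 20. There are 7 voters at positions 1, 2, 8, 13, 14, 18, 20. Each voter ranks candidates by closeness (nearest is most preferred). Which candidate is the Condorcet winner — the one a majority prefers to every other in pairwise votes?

Design D

With single-peaked preferences on a line, the Condorcet winner is the candidate closest to the median voter.
The median voter (position 13) is closest to Design D at 9.
Check: Design D vs Design G — voters closer to Design D: 5 of 7.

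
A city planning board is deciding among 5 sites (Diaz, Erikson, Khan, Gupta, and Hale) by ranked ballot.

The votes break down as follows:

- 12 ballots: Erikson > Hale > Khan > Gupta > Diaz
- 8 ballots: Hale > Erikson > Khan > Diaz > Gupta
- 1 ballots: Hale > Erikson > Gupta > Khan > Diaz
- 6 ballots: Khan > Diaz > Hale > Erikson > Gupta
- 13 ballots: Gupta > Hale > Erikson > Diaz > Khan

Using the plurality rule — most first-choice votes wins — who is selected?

First-place vote totals:
  Diaz: 0
  Erikson: 12
  Khan: 6
  Gupta: 13
  Hale: 9
Gupta has the most first-place votes.

Gupta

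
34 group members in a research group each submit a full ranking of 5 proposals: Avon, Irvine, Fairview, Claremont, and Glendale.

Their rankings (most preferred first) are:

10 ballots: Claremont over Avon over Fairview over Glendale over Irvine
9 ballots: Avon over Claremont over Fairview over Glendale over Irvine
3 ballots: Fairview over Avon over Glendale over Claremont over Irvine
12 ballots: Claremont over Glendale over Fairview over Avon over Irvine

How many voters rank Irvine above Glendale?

0

Ballots ranking Irvine above Glendale: 0.
Ballots ranking Glendale above Irvine: 10+9+3+12 = 34.
So 0 of 34 voters prefer Irvine to Glendale.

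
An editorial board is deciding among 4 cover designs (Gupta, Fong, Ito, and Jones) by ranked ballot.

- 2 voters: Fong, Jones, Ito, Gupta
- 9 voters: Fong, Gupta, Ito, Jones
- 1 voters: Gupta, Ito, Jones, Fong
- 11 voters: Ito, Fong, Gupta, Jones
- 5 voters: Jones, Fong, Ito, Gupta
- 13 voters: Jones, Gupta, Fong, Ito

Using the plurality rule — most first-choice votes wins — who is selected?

Jones

First-place vote totals:
  Gupta: 1
  Fong: 11
  Ito: 11
  Jones: 18
Jones has the most first-place votes.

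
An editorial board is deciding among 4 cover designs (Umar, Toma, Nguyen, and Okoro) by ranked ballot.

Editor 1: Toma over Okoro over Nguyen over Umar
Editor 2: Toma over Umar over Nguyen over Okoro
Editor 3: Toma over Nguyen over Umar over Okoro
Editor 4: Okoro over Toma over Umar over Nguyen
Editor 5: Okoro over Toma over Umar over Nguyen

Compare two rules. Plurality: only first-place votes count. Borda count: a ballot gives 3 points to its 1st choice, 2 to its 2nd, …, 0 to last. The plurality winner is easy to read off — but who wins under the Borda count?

Plurality first-place counts: Umar 0, Toma 3, Nguyen 0, Okoro 2 → Toma.
Borda totals: Umar 5, Toma 13, Nguyen 4, Okoro 8 → Toma.

Toma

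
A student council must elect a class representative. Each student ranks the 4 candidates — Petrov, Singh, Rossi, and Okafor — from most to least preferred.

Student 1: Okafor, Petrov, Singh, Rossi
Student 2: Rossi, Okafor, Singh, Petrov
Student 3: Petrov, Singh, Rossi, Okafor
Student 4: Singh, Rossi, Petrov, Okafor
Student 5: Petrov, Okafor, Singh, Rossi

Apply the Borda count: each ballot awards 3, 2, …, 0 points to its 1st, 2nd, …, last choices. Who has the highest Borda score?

Petrov

Borda scores:
  Petrov: 2 + 0 + 3 + 1 + 3 = 9
  Singh: 1 + 1 + 2 + 3 + 1 = 8
  Rossi: 0 + 3 + 1 + 2 + 0 = 6
  Okafor: 3 + 2 + 0 + 0 + 2 = 7
Petrov has the highest total.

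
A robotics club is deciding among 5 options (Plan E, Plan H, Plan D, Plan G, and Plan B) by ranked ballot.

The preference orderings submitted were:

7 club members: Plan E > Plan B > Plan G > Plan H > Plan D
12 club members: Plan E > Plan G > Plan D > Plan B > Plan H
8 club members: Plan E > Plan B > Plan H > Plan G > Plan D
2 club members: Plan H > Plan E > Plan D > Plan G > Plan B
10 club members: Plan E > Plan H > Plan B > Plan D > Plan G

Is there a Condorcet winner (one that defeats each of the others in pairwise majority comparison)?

Yes

Head-to-head results (39 voters total):
Plan E vs Plan H: Plan E wins 37–2.
Plan E vs Plan D: Plan E wins 39–0.
Plan E vs Plan G: Plan E wins 39–0.
Plan E vs Plan B: Plan E wins 39–0.
Plan H vs Plan D: Plan H wins 27–12.
Plan H vs Plan G: Plan H wins 20–19.
Plan H vs Plan B: Plan B wins 27–12.
Plan D vs Plan G: Plan G wins 27–12.
Plan D vs Plan B: Plan B wins 25–14.
Plan G vs Plan B: Plan B wins 25–14.
Plan E beats each rival — Plan H (37–2), Plan D (39–0), Plan G (39–0), Plan B (39–0) — so Plan E is the Condorcet winner.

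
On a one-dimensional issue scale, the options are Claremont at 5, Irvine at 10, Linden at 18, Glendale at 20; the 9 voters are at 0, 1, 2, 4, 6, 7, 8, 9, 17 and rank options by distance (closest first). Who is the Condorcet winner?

With single-peaked preferences on a line, the Condorcet winner is the candidate closest to the median voter.
The median voter (position 6) is closest to Claremont at 5.
Check: Claremont vs Linden — voters closer to Claremont: 8 of 9.

Claremont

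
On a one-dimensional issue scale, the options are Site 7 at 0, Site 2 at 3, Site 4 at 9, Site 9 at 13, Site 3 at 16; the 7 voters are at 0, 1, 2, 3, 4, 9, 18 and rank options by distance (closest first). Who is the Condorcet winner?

Site 2

With single-peaked preferences on a line, the Condorcet winner is the candidate closest to the median voter.
The median voter (position 3) is closest to Site 2 at 3.
Check: Site 2 vs Site 4 — voters closer to Site 2: 5 of 7.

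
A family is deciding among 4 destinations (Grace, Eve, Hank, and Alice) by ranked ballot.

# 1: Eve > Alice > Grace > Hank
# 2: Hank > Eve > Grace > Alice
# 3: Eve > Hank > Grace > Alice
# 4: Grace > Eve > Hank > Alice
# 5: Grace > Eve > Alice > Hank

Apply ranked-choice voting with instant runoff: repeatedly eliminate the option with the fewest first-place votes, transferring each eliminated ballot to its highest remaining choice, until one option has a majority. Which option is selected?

Round 1: Grace 2, Eve 2, Hank 1, Alice 0. Alice has the fewest and is eliminated.
Round 2: Grace 2, Eve 2, Hank 1. Hank has the fewest and is eliminated.
Round 3: Eve 3, Grace 2. Eve has a majority.

Eve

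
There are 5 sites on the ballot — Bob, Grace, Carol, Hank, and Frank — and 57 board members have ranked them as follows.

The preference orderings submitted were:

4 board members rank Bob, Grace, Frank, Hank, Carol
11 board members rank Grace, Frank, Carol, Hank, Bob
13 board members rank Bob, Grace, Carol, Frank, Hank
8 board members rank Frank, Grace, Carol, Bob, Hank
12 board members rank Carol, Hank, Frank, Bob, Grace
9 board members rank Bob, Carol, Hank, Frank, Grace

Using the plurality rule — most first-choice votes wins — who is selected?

Bob

First-place vote totals:
  Bob: 26
  Grace: 11
  Carol: 12
  Hank: 0
  Frank: 8
Bob has the most first-place votes.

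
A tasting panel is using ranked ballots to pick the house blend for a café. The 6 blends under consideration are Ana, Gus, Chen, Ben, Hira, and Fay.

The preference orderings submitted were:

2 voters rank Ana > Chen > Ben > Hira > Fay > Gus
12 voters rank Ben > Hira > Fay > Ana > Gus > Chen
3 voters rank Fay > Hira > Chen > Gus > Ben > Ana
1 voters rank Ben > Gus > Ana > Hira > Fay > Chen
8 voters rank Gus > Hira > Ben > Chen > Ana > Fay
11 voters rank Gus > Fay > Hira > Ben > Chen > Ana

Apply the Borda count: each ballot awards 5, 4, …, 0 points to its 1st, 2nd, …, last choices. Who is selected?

Borda scores:
  Ana: 2·5 + 12·2 + 3·0 + 3 + 8·1 + 11·0 = 45
  Gus: 2·0 + 12·1 + 3·2 + 4 + 8·5 + 11·5 = 117
  Chen: 2·4 + 12·0 + 3·3 + 0 + 8·2 + 11·1 = 44
  Ben: 2·3 + 12·5 + 3·1 + 5 + 8·3 + 11·2 = 120
  Hira: 2·2 + 12·4 + 3·4 + 2 + 8·4 + 11·3 = 131
  Fay: 2·1 + 12·3 + 3·5 + 1 + 8·0 + 11·4 = 98
Hira has the highest total.

Hira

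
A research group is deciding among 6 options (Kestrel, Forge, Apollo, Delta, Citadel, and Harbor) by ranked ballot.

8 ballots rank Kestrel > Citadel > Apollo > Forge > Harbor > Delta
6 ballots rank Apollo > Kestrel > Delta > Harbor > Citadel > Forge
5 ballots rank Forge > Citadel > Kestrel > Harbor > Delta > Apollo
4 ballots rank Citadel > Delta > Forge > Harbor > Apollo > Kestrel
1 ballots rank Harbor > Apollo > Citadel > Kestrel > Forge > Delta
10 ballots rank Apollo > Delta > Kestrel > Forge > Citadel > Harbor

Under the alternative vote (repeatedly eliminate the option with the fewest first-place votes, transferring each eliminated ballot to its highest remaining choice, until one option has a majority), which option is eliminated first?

Round 1: Apollo 16, Kestrel 8, Forge 5, Citadel 4, Harbor 1, Delta 0. Delta has the fewest and is eliminated.
Round 2: Apollo 16, Kestrel 8, Forge 5, Citadel 4, Harbor 1. Harbor has the fewest and is eliminated.
Round 3: Apollo 17, Kestrel 8, Forge 5, Citadel 4. Citadel has the fewest and is eliminated.
Round 4: Apollo 17, Forge 9, Kestrel 8. Kestrel has the fewest and is eliminated.
Round 5: Apollo 25, Forge 9. Apollo has a majority.

Delta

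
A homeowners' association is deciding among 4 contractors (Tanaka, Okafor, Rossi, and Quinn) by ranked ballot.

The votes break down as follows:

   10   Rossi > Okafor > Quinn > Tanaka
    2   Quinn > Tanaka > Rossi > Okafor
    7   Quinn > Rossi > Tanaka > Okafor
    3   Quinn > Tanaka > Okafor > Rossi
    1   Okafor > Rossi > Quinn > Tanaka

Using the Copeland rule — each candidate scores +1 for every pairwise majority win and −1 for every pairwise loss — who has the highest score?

Pairwise results:
  Tanaka vs Okafor: Tanaka wins 12–11.
  Tanaka vs Rossi: Rossi wins 18–5.
  Tanaka vs Quinn: Quinn wins 23–0.
  Okafor vs Rossi: Rossi wins 19–4.
  Okafor vs Quinn: Quinn wins 12–11.
  Rossi vs Quinn: Quinn wins 12–11.
Copeland scores (wins − losses):
  Tanaka: 1 − 2 = -1
  Okafor: 0 − 3 = -3
  Rossi: 2 − 1 = 1
  Quinn: 3 − 0 = 3
Quinn has the best Copeland score.

Quinn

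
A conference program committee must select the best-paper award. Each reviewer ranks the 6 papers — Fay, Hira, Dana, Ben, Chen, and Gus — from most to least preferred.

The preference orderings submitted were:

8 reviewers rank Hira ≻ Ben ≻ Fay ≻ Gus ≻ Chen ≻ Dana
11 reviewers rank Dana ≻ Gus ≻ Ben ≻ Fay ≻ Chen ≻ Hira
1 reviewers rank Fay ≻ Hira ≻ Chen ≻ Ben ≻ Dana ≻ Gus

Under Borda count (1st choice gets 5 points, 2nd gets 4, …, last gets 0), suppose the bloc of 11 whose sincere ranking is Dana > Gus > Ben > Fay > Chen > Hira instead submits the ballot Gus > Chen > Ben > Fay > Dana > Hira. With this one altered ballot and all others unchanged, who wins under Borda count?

Borda totals with the altered ballot: Fay 51, Hira 44, Dana 12, Ben 67, Chen 55, Gus 71.
The switch changes the winner from Ben to Gus.

Gus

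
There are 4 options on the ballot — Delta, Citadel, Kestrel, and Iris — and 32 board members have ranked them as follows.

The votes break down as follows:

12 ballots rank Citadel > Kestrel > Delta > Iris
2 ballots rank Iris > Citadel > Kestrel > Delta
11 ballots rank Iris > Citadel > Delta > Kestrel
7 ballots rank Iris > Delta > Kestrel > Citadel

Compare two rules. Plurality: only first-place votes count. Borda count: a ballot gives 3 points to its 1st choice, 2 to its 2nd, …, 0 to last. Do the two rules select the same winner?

Plurality first-place counts: Delta 0, Citadel 12, Kestrel 0, Iris 20 → Iris.
Borda totals: Delta 37, Citadel 62, Kestrel 33, Iris 60 → Citadel.
The two rules disagree: plurality picks Iris, Borda picks Citadel.

No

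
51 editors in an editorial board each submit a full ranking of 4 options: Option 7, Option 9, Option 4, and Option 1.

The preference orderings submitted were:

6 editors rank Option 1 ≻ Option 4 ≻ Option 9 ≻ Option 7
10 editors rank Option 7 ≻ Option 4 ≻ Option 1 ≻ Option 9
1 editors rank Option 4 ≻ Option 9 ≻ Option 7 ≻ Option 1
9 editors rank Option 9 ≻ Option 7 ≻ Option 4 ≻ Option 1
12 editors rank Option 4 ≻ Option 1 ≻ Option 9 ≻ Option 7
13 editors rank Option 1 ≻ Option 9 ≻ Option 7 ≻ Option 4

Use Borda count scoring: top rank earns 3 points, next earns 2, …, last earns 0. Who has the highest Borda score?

Option 1

Borda scores:
  Option 7: 6·0 + 10·3 + 1 + 9·2 + 12·0 + 13·1 = 62
  Option 9: 6·1 + 10·0 + 2 + 9·3 + 12·1 + 13·2 = 73
  Option 4: 6·2 + 10·2 + 3 + 9·1 + 12·3 + 13·0 = 80
  Option 1: 6·3 + 10·1 + 0 + 9·0 + 12·2 + 13·3 = 91
Option 1 has the highest total.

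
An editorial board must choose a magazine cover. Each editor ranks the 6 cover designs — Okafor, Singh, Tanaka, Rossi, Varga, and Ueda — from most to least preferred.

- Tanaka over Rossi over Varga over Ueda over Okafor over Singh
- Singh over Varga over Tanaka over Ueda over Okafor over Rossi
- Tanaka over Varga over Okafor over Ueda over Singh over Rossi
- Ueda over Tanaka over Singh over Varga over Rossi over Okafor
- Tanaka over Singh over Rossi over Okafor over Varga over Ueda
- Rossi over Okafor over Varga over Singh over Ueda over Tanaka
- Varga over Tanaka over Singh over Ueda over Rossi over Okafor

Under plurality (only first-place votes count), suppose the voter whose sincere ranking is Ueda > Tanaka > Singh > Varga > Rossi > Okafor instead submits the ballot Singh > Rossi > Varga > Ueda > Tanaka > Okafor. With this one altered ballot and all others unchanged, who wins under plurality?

Tanaka

First-place totals with the altered ballot: Okafor 0, Singh 2, Tanaka 3, Rossi 1, Varga 1, Ueda 0.
The winner is unchanged: still Tanaka.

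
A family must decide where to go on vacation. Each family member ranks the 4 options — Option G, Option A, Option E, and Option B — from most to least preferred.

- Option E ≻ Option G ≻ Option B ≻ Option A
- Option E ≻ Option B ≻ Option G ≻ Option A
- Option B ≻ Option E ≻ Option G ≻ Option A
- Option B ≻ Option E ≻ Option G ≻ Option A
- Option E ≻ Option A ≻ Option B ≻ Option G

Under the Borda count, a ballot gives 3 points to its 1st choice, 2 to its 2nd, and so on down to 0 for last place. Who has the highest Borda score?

Option E

Borda scores:
  Option G: 2 + 1 + 1 + 1 + 0 = 5
  Option A: 0 + 0 + 0 + 0 + 2 = 2
  Option E: 3 + 3 + 2 + 2 + 3 = 13
  Option B: 1 + 2 + 3 + 3 + 1 = 10
Option E has the highest total.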